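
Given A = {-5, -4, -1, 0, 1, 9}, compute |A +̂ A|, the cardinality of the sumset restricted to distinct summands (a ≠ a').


Restricted sumset: A +̂ A = {a + a' : a ∈ A, a' ∈ A, a ≠ a'}.
Equivalently, take A + A and drop any sum 2a that is achievable ONLY as a + a for a ∈ A (i.e. sums representable only with equal summands).
Enumerate pairs (a, a') with a < a' (symmetric, so each unordered pair gives one sum; this covers all a ≠ a'):
  -5 + -4 = -9
  -5 + -1 = -6
  -5 + 0 = -5
  -5 + 1 = -4
  -5 + 9 = 4
  -4 + -1 = -5
  -4 + 0 = -4
  -4 + 1 = -3
  -4 + 9 = 5
  -1 + 0 = -1
  -1 + 1 = 0
  -1 + 9 = 8
  0 + 1 = 1
  0 + 9 = 9
  1 + 9 = 10
Collected distinct sums: {-9, -6, -5, -4, -3, -1, 0, 1, 4, 5, 8, 9, 10}
|A +̂ A| = 13
(Reference bound: |A +̂ A| ≥ 2|A| - 3 for |A| ≥ 2, with |A| = 6 giving ≥ 9.)

|A +̂ A| = 13


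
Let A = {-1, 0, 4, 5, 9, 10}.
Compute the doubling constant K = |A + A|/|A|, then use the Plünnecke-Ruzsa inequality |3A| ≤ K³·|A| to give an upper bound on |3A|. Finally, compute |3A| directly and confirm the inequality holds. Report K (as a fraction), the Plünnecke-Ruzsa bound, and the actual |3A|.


|A| = 6.
Step 1: Compute A + A by enumerating all 36 pairs.
A + A = {-2, -1, 0, 3, 4, 5, 8, 9, 10, 13, 14, 15, 18, 19, 20}, so |A + A| = 15.
Step 2: Doubling constant K = |A + A|/|A| = 15/6 = 15/6 ≈ 2.5000.
Step 3: Plünnecke-Ruzsa gives |3A| ≤ K³·|A| = (2.5000)³ · 6 ≈ 93.7500.
Step 4: Compute 3A = A + A + A directly by enumerating all triples (a,b,c) ∈ A³; |3A| = 28.
Step 5: Check 28 ≤ 93.7500? Yes ✓.

K = 15/6, Plünnecke-Ruzsa bound K³|A| ≈ 93.7500, |3A| = 28, inequality holds.


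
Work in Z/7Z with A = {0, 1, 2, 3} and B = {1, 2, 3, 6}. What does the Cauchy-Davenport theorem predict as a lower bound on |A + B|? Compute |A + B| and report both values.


Cauchy-Davenport: |A + B| ≥ min(p, |A| + |B| - 1) for A, B nonempty in Z/pZ.
|A| = 4, |B| = 4, p = 7.
CD lower bound = min(7, 4 + 4 - 1) = min(7, 7) = 7.
Compute A + B mod 7 directly:
a = 0: 0+1=1, 0+2=2, 0+3=3, 0+6=6
a = 1: 1+1=2, 1+2=3, 1+3=4, 1+6=0
a = 2: 2+1=3, 2+2=4, 2+3=5, 2+6=1
a = 3: 3+1=4, 3+2=5, 3+3=6, 3+6=2
A + B = {0, 1, 2, 3, 4, 5, 6}, so |A + B| = 7.
Verify: 7 ≥ 7? Yes ✓.

CD lower bound = 7, actual |A + B| = 7.


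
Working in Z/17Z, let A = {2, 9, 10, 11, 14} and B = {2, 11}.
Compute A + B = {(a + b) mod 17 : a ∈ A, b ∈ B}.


Work in Z/17Z: reduce every sum a + b modulo 17.
Enumerate all 10 pairs:
a = 2: 2+2=4, 2+11=13
a = 9: 9+2=11, 9+11=3
a = 10: 10+2=12, 10+11=4
a = 11: 11+2=13, 11+11=5
a = 14: 14+2=16, 14+11=8
Distinct residues collected: {3, 4, 5, 8, 11, 12, 13, 16}
|A + B| = 8 (out of 17 total residues).

A + B = {3, 4, 5, 8, 11, 12, 13, 16}


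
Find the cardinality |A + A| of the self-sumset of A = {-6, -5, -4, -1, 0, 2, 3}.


A + A = {a + a' : a, a' ∈ A}; |A| = 7.
General bounds: 2|A| - 1 ≤ |A + A| ≤ |A|(|A|+1)/2, i.e. 13 ≤ |A + A| ≤ 28.
Lower bound 2|A|-1 is attained iff A is an arithmetic progression.
Enumerate sums a + a' for a ≤ a' (symmetric, so this suffices):
a = -6: -6+-6=-12, -6+-5=-11, -6+-4=-10, -6+-1=-7, -6+0=-6, -6+2=-4, -6+3=-3
a = -5: -5+-5=-10, -5+-4=-9, -5+-1=-6, -5+0=-5, -5+2=-3, -5+3=-2
a = -4: -4+-4=-8, -4+-1=-5, -4+0=-4, -4+2=-2, -4+3=-1
a = -1: -1+-1=-2, -1+0=-1, -1+2=1, -1+3=2
a = 0: 0+0=0, 0+2=2, 0+3=3
a = 2: 2+2=4, 2+3=5
a = 3: 3+3=6
Distinct sums: {-12, -11, -10, -9, -8, -7, -6, -5, -4, -3, -2, -1, 0, 1, 2, 3, 4, 5, 6}
|A + A| = 19

|A + A| = 19


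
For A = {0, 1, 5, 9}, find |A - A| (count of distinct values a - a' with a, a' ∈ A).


A - A = {a - a' : a, a' ∈ A}; |A| = 4.
Bounds: 2|A|-1 ≤ |A - A| ≤ |A|² - |A| + 1, i.e. 7 ≤ |A - A| ≤ 13.
Note: 0 ∈ A - A always (from a - a). The set is symmetric: if d ∈ A - A then -d ∈ A - A.
Enumerate nonzero differences d = a - a' with a > a' (then include -d):
Positive differences: {1, 4, 5, 8, 9}
Full difference set: {0} ∪ (positive diffs) ∪ (negative diffs).
|A - A| = 1 + 2·5 = 11 (matches direct enumeration: 11).

|A - A| = 11


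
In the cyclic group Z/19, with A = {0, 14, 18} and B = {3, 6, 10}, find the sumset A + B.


Work in Z/19Z: reduce every sum a + b modulo 19.
Enumerate all 9 pairs:
a = 0: 0+3=3, 0+6=6, 0+10=10
a = 14: 14+3=17, 14+6=1, 14+10=5
a = 18: 18+3=2, 18+6=5, 18+10=9
Distinct residues collected: {1, 2, 3, 5, 6, 9, 10, 17}
|A + B| = 8 (out of 19 total residues).

A + B = {1, 2, 3, 5, 6, 9, 10, 17}


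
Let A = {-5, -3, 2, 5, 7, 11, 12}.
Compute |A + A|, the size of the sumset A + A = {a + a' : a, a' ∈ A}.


A + A = {a + a' : a, a' ∈ A}; |A| = 7.
General bounds: 2|A| - 1 ≤ |A + A| ≤ |A|(|A|+1)/2, i.e. 13 ≤ |A + A| ≤ 28.
Lower bound 2|A|-1 is attained iff A is an arithmetic progression.
Enumerate sums a + a' for a ≤ a' (symmetric, so this suffices):
a = -5: -5+-5=-10, -5+-3=-8, -5+2=-3, -5+5=0, -5+7=2, -5+11=6, -5+12=7
a = -3: -3+-3=-6, -3+2=-1, -3+5=2, -3+7=4, -3+11=8, -3+12=9
a = 2: 2+2=4, 2+5=7, 2+7=9, 2+11=13, 2+12=14
a = 5: 5+5=10, 5+7=12, 5+11=16, 5+12=17
a = 7: 7+7=14, 7+11=18, 7+12=19
a = 11: 11+11=22, 11+12=23
a = 12: 12+12=24
Distinct sums: {-10, -8, -6, -3, -1, 0, 2, 4, 6, 7, 8, 9, 10, 12, 13, 14, 16, 17, 18, 19, 22, 23, 24}
|A + A| = 23

|A + A| = 23


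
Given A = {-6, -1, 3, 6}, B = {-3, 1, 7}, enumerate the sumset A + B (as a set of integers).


A + B = {a + b : a ∈ A, b ∈ B}.
Enumerate all |A|·|B| = 4·3 = 12 pairs (a, b) and collect distinct sums.
a = -6: -6+-3=-9, -6+1=-5, -6+7=1
a = -1: -1+-3=-4, -1+1=0, -1+7=6
a = 3: 3+-3=0, 3+1=4, 3+7=10
a = 6: 6+-3=3, 6+1=7, 6+7=13
Collecting distinct sums: A + B = {-9, -5, -4, 0, 1, 3, 4, 6, 7, 10, 13}
|A + B| = 11

A + B = {-9, -5, -4, 0, 1, 3, 4, 6, 7, 10, 13}


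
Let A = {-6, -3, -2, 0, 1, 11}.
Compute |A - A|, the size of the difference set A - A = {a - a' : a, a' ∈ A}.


A - A = {a - a' : a, a' ∈ A}; |A| = 6.
Bounds: 2|A|-1 ≤ |A - A| ≤ |A|² - |A| + 1, i.e. 11 ≤ |A - A| ≤ 31.
Note: 0 ∈ A - A always (from a - a). The set is symmetric: if d ∈ A - A then -d ∈ A - A.
Enumerate nonzero differences d = a - a' with a > a' (then include -d):
Positive differences: {1, 2, 3, 4, 6, 7, 10, 11, 13, 14, 17}
Full difference set: {0} ∪ (positive diffs) ∪ (negative diffs).
|A - A| = 1 + 2·11 = 23 (matches direct enumeration: 23).

|A - A| = 23


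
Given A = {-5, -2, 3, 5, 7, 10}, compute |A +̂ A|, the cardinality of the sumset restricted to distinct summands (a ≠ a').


Restricted sumset: A +̂ A = {a + a' : a ∈ A, a' ∈ A, a ≠ a'}.
Equivalently, take A + A and drop any sum 2a that is achievable ONLY as a + a for a ∈ A (i.e. sums representable only with equal summands).
Enumerate pairs (a, a') with a < a' (symmetric, so each unordered pair gives one sum; this covers all a ≠ a'):
  -5 + -2 = -7
  -5 + 3 = -2
  -5 + 5 = 0
  -5 + 7 = 2
  -5 + 10 = 5
  -2 + 3 = 1
  -2 + 5 = 3
  -2 + 7 = 5
  -2 + 10 = 8
  3 + 5 = 8
  3 + 7 = 10
  3 + 10 = 13
  5 + 7 = 12
  5 + 10 = 15
  7 + 10 = 17
Collected distinct sums: {-7, -2, 0, 1, 2, 3, 5, 8, 10, 12, 13, 15, 17}
|A +̂ A| = 13
(Reference bound: |A +̂ A| ≥ 2|A| - 3 for |A| ≥ 2, with |A| = 6 giving ≥ 9.)

|A +̂ A| = 13


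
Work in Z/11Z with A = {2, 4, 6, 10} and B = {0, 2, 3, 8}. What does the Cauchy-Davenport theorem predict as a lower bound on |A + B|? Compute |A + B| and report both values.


Cauchy-Davenport: |A + B| ≥ min(p, |A| + |B| - 1) for A, B nonempty in Z/pZ.
|A| = 4, |B| = 4, p = 11.
CD lower bound = min(11, 4 + 4 - 1) = min(11, 7) = 7.
Compute A + B mod 11 directly:
a = 2: 2+0=2, 2+2=4, 2+3=5, 2+8=10
a = 4: 4+0=4, 4+2=6, 4+3=7, 4+8=1
a = 6: 6+0=6, 6+2=8, 6+3=9, 6+8=3
a = 10: 10+0=10, 10+2=1, 10+3=2, 10+8=7
A + B = {1, 2, 3, 4, 5, 6, 7, 8, 9, 10}, so |A + B| = 10.
Verify: 10 ≥ 7? Yes ✓.

CD lower bound = 7, actual |A + B| = 10.


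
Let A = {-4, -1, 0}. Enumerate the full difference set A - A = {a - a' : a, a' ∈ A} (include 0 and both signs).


A - A = {a - a' : a, a' ∈ A}.
Compute a - a' for each ordered pair (a, a'):
a = -4: -4--4=0, -4--1=-3, -4-0=-4
a = -1: -1--4=3, -1--1=0, -1-0=-1
a = 0: 0--4=4, 0--1=1, 0-0=0
Collecting distinct values (and noting 0 appears from a-a):
A - A = {-4, -3, -1, 0, 1, 3, 4}
|A - A| = 7

A - A = {-4, -3, -1, 0, 1, 3, 4}


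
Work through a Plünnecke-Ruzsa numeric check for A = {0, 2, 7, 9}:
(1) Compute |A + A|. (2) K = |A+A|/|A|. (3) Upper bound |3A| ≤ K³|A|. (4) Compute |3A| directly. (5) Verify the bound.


|A| = 4.
Step 1: Compute A + A by enumerating all 16 pairs.
A + A = {0, 2, 4, 7, 9, 11, 14, 16, 18}, so |A + A| = 9.
Step 2: Doubling constant K = |A + A|/|A| = 9/4 = 9/4 ≈ 2.2500.
Step 3: Plünnecke-Ruzsa gives |3A| ≤ K³·|A| = (2.2500)³ · 4 ≈ 45.5625.
Step 4: Compute 3A = A + A + A directly by enumerating all triples (a,b,c) ∈ A³; |3A| = 16.
Step 5: Check 16 ≤ 45.5625? Yes ✓.

K = 9/4, Plünnecke-Ruzsa bound K³|A| ≈ 45.5625, |3A| = 16, inequality holds.


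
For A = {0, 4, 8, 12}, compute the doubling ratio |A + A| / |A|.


|A| = 4.
Compute A + A by enumerating all 16 pairs.
A + A = {0, 4, 8, 12, 16, 20, 24}, so |A + A| = 7.
K = |A + A| / |A| = 7/4 (already in lowest terms) ≈ 1.7500.
Reference: AP of size 4 gives K = 7/4 ≈ 1.7500; a fully generic set of size 4 gives K ≈ 2.5000.

|A| = 4, |A + A| = 7, K = 7/4.


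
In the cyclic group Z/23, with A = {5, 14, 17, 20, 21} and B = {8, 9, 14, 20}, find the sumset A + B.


Work in Z/23Z: reduce every sum a + b modulo 23.
Enumerate all 20 pairs:
a = 5: 5+8=13, 5+9=14, 5+14=19, 5+20=2
a = 14: 14+8=22, 14+9=0, 14+14=5, 14+20=11
a = 17: 17+8=2, 17+9=3, 17+14=8, 17+20=14
a = 20: 20+8=5, 20+9=6, 20+14=11, 20+20=17
a = 21: 21+8=6, 21+9=7, 21+14=12, 21+20=18
Distinct residues collected: {0, 2, 3, 5, 6, 7, 8, 11, 12, 13, 14, 17, 18, 19, 22}
|A + B| = 15 (out of 23 total residues).

A + B = {0, 2, 3, 5, 6, 7, 8, 11, 12, 13, 14, 17, 18, 19, 22}


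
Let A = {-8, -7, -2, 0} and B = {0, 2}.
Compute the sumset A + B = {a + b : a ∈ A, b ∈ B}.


A + B = {a + b : a ∈ A, b ∈ B}.
Enumerate all |A|·|B| = 4·2 = 8 pairs (a, b) and collect distinct sums.
a = -8: -8+0=-8, -8+2=-6
a = -7: -7+0=-7, -7+2=-5
a = -2: -2+0=-2, -2+2=0
a = 0: 0+0=0, 0+2=2
Collecting distinct sums: A + B = {-8, -7, -6, -5, -2, 0, 2}
|A + B| = 7

A + B = {-8, -7, -6, -5, -2, 0, 2}


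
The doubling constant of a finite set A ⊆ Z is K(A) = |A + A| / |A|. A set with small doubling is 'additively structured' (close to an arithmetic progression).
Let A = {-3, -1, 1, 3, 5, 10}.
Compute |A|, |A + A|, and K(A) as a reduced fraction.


|A| = 6.
Compute A + A by enumerating all 36 pairs.
A + A = {-6, -4, -2, 0, 2, 4, 6, 7, 8, 9, 10, 11, 13, 15, 20}, so |A + A| = 15.
K = |A + A| / |A| = 15/6 = 5/2 ≈ 2.5000.
Reference: AP of size 6 gives K = 11/6 ≈ 1.8333; a fully generic set of size 6 gives K ≈ 3.5000.

|A| = 6, |A + A| = 15, K = 15/6 = 5/2.


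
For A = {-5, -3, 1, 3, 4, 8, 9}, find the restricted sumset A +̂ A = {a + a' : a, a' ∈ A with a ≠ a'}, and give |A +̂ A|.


Restricted sumset: A +̂ A = {a + a' : a ∈ A, a' ∈ A, a ≠ a'}.
Equivalently, take A + A and drop any sum 2a that is achievable ONLY as a + a for a ∈ A (i.e. sums representable only with equal summands).
Enumerate pairs (a, a') with a < a' (symmetric, so each unordered pair gives one sum; this covers all a ≠ a'):
  -5 + -3 = -8
  -5 + 1 = -4
  -5 + 3 = -2
  -5 + 4 = -1
  -5 + 8 = 3
  -5 + 9 = 4
  -3 + 1 = -2
  -3 + 3 = 0
  -3 + 4 = 1
  -3 + 8 = 5
  -3 + 9 = 6
  1 + 3 = 4
  1 + 4 = 5
  1 + 8 = 9
  1 + 9 = 10
  3 + 4 = 7
  3 + 8 = 11
  3 + 9 = 12
  4 + 8 = 12
  4 + 9 = 13
  8 + 9 = 17
Collected distinct sums: {-8, -4, -2, -1, 0, 1, 3, 4, 5, 6, 7, 9, 10, 11, 12, 13, 17}
|A +̂ A| = 17
(Reference bound: |A +̂ A| ≥ 2|A| - 3 for |A| ≥ 2, with |A| = 7 giving ≥ 11.)

|A +̂ A| = 17


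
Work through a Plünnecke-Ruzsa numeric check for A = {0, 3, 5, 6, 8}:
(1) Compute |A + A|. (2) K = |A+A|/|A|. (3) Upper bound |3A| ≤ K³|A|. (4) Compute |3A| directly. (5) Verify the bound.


|A| = 5.
Step 1: Compute A + A by enumerating all 25 pairs.
A + A = {0, 3, 5, 6, 8, 9, 10, 11, 12, 13, 14, 16}, so |A + A| = 12.
Step 2: Doubling constant K = |A + A|/|A| = 12/5 = 12/5 ≈ 2.4000.
Step 3: Plünnecke-Ruzsa gives |3A| ≤ K³·|A| = (2.4000)³ · 5 ≈ 69.1200.
Step 4: Compute 3A = A + A + A directly by enumerating all triples (a,b,c) ∈ A³; |3A| = 20.
Step 5: Check 20 ≤ 69.1200? Yes ✓.

K = 12/5, Plünnecke-Ruzsa bound K³|A| ≈ 69.1200, |3A| = 20, inequality holds.


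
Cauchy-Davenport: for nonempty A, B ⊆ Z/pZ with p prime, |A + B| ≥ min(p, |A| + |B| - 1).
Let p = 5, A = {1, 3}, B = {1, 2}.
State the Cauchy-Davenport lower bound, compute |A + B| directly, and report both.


Cauchy-Davenport: |A + B| ≥ min(p, |A| + |B| - 1) for A, B nonempty in Z/pZ.
|A| = 2, |B| = 2, p = 5.
CD lower bound = min(5, 2 + 2 - 1) = min(5, 3) = 3.
Compute A + B mod 5 directly:
a = 1: 1+1=2, 1+2=3
a = 3: 3+1=4, 3+2=0
A + B = {0, 2, 3, 4}, so |A + B| = 4.
Verify: 4 ≥ 3? Yes ✓.

CD lower bound = 3, actual |A + B| = 4.


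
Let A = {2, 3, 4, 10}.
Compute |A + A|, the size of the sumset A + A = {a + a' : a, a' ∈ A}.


A + A = {a + a' : a, a' ∈ A}; |A| = 4.
General bounds: 2|A| - 1 ≤ |A + A| ≤ |A|(|A|+1)/2, i.e. 7 ≤ |A + A| ≤ 10.
Lower bound 2|A|-1 is attained iff A is an arithmetic progression.
Enumerate sums a + a' for a ≤ a' (symmetric, so this suffices):
a = 2: 2+2=4, 2+3=5, 2+4=6, 2+10=12
a = 3: 3+3=6, 3+4=7, 3+10=13
a = 4: 4+4=8, 4+10=14
a = 10: 10+10=20
Distinct sums: {4, 5, 6, 7, 8, 12, 13, 14, 20}
|A + A| = 9

|A + A| = 9


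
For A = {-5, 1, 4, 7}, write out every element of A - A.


A - A = {a - a' : a, a' ∈ A}.
Compute a - a' for each ordered pair (a, a'):
a = -5: -5--5=0, -5-1=-6, -5-4=-9, -5-7=-12
a = 1: 1--5=6, 1-1=0, 1-4=-3, 1-7=-6
a = 4: 4--5=9, 4-1=3, 4-4=0, 4-7=-3
a = 7: 7--5=12, 7-1=6, 7-4=3, 7-7=0
Collecting distinct values (and noting 0 appears from a-a):
A - A = {-12, -9, -6, -3, 0, 3, 6, 9, 12}
|A - A| = 9

A - A = {-12, -9, -6, -3, 0, 3, 6, 9, 12}


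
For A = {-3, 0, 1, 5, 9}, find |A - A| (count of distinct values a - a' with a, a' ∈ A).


A - A = {a - a' : a, a' ∈ A}; |A| = 5.
Bounds: 2|A|-1 ≤ |A - A| ≤ |A|² - |A| + 1, i.e. 9 ≤ |A - A| ≤ 21.
Note: 0 ∈ A - A always (from a - a). The set is symmetric: if d ∈ A - A then -d ∈ A - A.
Enumerate nonzero differences d = a - a' with a > a' (then include -d):
Positive differences: {1, 3, 4, 5, 8, 9, 12}
Full difference set: {0} ∪ (positive diffs) ∪ (negative diffs).
|A - A| = 1 + 2·7 = 15 (matches direct enumeration: 15).

|A - A| = 15


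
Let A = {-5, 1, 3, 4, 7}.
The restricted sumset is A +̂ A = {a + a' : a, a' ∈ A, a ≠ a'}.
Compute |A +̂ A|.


Restricted sumset: A +̂ A = {a + a' : a ∈ A, a' ∈ A, a ≠ a'}.
Equivalently, take A + A and drop any sum 2a that is achievable ONLY as a + a for a ∈ A (i.e. sums representable only with equal summands).
Enumerate pairs (a, a') with a < a' (symmetric, so each unordered pair gives one sum; this covers all a ≠ a'):
  -5 + 1 = -4
  -5 + 3 = -2
  -5 + 4 = -1
  -5 + 7 = 2
  1 + 3 = 4
  1 + 4 = 5
  1 + 7 = 8
  3 + 4 = 7
  3 + 7 = 10
  4 + 7 = 11
Collected distinct sums: {-4, -2, -1, 2, 4, 5, 7, 8, 10, 11}
|A +̂ A| = 10
(Reference bound: |A +̂ A| ≥ 2|A| - 3 for |A| ≥ 2, with |A| = 5 giving ≥ 7.)

|A +̂ A| = 10


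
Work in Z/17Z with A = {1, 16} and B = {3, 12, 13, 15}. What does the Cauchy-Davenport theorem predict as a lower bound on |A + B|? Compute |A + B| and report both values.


Cauchy-Davenport: |A + B| ≥ min(p, |A| + |B| - 1) for A, B nonempty in Z/pZ.
|A| = 2, |B| = 4, p = 17.
CD lower bound = min(17, 2 + 4 - 1) = min(17, 5) = 5.
Compute A + B mod 17 directly:
a = 1: 1+3=4, 1+12=13, 1+13=14, 1+15=16
a = 16: 16+3=2, 16+12=11, 16+13=12, 16+15=14
A + B = {2, 4, 11, 12, 13, 14, 16}, so |A + B| = 7.
Verify: 7 ≥ 5? Yes ✓.

CD lower bound = 5, actual |A + B| = 7.


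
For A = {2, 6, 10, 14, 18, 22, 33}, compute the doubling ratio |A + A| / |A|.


|A| = 7.
Compute A + A by enumerating all 49 pairs.
A + A = {4, 8, 12, 16, 20, 24, 28, 32, 35, 36, 39, 40, 43, 44, 47, 51, 55, 66}, so |A + A| = 18.
K = |A + A| / |A| = 18/7 (already in lowest terms) ≈ 2.5714.
Reference: AP of size 7 gives K = 13/7 ≈ 1.8571; a fully generic set of size 7 gives K ≈ 4.0000.

|A| = 7, |A + A| = 18, K = 18/7.


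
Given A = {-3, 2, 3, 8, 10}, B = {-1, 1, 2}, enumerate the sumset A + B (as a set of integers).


A + B = {a + b : a ∈ A, b ∈ B}.
Enumerate all |A|·|B| = 5·3 = 15 pairs (a, b) and collect distinct sums.
a = -3: -3+-1=-4, -3+1=-2, -3+2=-1
a = 2: 2+-1=1, 2+1=3, 2+2=4
a = 3: 3+-1=2, 3+1=4, 3+2=5
a = 8: 8+-1=7, 8+1=9, 8+2=10
a = 10: 10+-1=9, 10+1=11, 10+2=12
Collecting distinct sums: A + B = {-4, -2, -1, 1, 2, 3, 4, 5, 7, 9, 10, 11, 12}
|A + B| = 13

A + B = {-4, -2, -1, 1, 2, 3, 4, 5, 7, 9, 10, 11, 12}


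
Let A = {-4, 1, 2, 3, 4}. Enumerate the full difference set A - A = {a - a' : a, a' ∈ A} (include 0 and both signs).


A - A = {a - a' : a, a' ∈ A}.
Compute a - a' for each ordered pair (a, a'):
a = -4: -4--4=0, -4-1=-5, -4-2=-6, -4-3=-7, -4-4=-8
a = 1: 1--4=5, 1-1=0, 1-2=-1, 1-3=-2, 1-4=-3
a = 2: 2--4=6, 2-1=1, 2-2=0, 2-3=-1, 2-4=-2
a = 3: 3--4=7, 3-1=2, 3-2=1, 3-3=0, 3-4=-1
a = 4: 4--4=8, 4-1=3, 4-2=2, 4-3=1, 4-4=0
Collecting distinct values (and noting 0 appears from a-a):
A - A = {-8, -7, -6, -5, -3, -2, -1, 0, 1, 2, 3, 5, 6, 7, 8}
|A - A| = 15

A - A = {-8, -7, -6, -5, -3, -2, -1, 0, 1, 2, 3, 5, 6, 7, 8}


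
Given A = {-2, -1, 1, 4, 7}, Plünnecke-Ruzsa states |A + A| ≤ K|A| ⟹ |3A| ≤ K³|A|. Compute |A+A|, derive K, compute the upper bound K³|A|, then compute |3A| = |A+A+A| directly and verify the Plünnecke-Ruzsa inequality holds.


|A| = 5.
Step 1: Compute A + A by enumerating all 25 pairs.
A + A = {-4, -3, -2, -1, 0, 2, 3, 5, 6, 8, 11, 14}, so |A + A| = 12.
Step 2: Doubling constant K = |A + A|/|A| = 12/5 = 12/5 ≈ 2.4000.
Step 3: Plünnecke-Ruzsa gives |3A| ≤ K³·|A| = (2.4000)³ · 5 ≈ 69.1200.
Step 4: Compute 3A = A + A + A directly by enumerating all triples (a,b,c) ∈ A³; |3A| = 21.
Step 5: Check 21 ≤ 69.1200? Yes ✓.

K = 12/5, Plünnecke-Ruzsa bound K³|A| ≈ 69.1200, |3A| = 21, inequality holds.


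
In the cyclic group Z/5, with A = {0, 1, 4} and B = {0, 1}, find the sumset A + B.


Work in Z/5Z: reduce every sum a + b modulo 5.
Enumerate all 6 pairs:
a = 0: 0+0=0, 0+1=1
a = 1: 1+0=1, 1+1=2
a = 4: 4+0=4, 4+1=0
Distinct residues collected: {0, 1, 2, 4}
|A + B| = 4 (out of 5 total residues).

A + B = {0, 1, 2, 4}


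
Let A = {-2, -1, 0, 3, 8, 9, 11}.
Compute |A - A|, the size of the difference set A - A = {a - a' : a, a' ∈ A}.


A - A = {a - a' : a, a' ∈ A}; |A| = 7.
Bounds: 2|A|-1 ≤ |A - A| ≤ |A|² - |A| + 1, i.e. 13 ≤ |A - A| ≤ 43.
Note: 0 ∈ A - A always (from a - a). The set is symmetric: if d ∈ A - A then -d ∈ A - A.
Enumerate nonzero differences d = a - a' with a > a' (then include -d):
Positive differences: {1, 2, 3, 4, 5, 6, 8, 9, 10, 11, 12, 13}
Full difference set: {0} ∪ (positive diffs) ∪ (negative diffs).
|A - A| = 1 + 2·12 = 25 (matches direct enumeration: 25).

|A - A| = 25


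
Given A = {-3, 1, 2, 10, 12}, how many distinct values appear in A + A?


A + A = {a + a' : a, a' ∈ A}; |A| = 5.
General bounds: 2|A| - 1 ≤ |A + A| ≤ |A|(|A|+1)/2, i.e. 9 ≤ |A + A| ≤ 15.
Lower bound 2|A|-1 is attained iff A is an arithmetic progression.
Enumerate sums a + a' for a ≤ a' (symmetric, so this suffices):
a = -3: -3+-3=-6, -3+1=-2, -3+2=-1, -3+10=7, -3+12=9
a = 1: 1+1=2, 1+2=3, 1+10=11, 1+12=13
a = 2: 2+2=4, 2+10=12, 2+12=14
a = 10: 10+10=20, 10+12=22
a = 12: 12+12=24
Distinct sums: {-6, -2, -1, 2, 3, 4, 7, 9, 11, 12, 13, 14, 20, 22, 24}
|A + A| = 15

|A + A| = 15


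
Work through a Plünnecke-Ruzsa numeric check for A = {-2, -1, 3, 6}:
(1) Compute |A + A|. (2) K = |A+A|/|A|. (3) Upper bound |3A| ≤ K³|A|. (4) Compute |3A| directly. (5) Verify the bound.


|A| = 4.
Step 1: Compute A + A by enumerating all 16 pairs.
A + A = {-4, -3, -2, 1, 2, 4, 5, 6, 9, 12}, so |A + A| = 10.
Step 2: Doubling constant K = |A + A|/|A| = 10/4 = 10/4 ≈ 2.5000.
Step 3: Plünnecke-Ruzsa gives |3A| ≤ K³·|A| = (2.5000)³ · 4 ≈ 62.5000.
Step 4: Compute 3A = A + A + A directly by enumerating all triples (a,b,c) ∈ A³; |3A| = 19.
Step 5: Check 19 ≤ 62.5000? Yes ✓.

K = 10/4, Plünnecke-Ruzsa bound K³|A| ≈ 62.5000, |3A| = 19, inequality holds.


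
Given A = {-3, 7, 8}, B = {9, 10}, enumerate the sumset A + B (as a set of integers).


A + B = {a + b : a ∈ A, b ∈ B}.
Enumerate all |A|·|B| = 3·2 = 6 pairs (a, b) and collect distinct sums.
a = -3: -3+9=6, -3+10=7
a = 7: 7+9=16, 7+10=17
a = 8: 8+9=17, 8+10=18
Collecting distinct sums: A + B = {6, 7, 16, 17, 18}
|A + B| = 5

A + B = {6, 7, 16, 17, 18}


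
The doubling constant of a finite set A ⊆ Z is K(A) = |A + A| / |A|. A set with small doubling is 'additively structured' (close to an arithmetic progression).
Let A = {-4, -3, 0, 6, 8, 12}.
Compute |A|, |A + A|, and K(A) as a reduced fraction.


|A| = 6.
Compute A + A by enumerating all 36 pairs.
A + A = {-8, -7, -6, -4, -3, 0, 2, 3, 4, 5, 6, 8, 9, 12, 14, 16, 18, 20, 24}, so |A + A| = 19.
K = |A + A| / |A| = 19/6 (already in lowest terms) ≈ 3.1667.
Reference: AP of size 6 gives K = 11/6 ≈ 1.8333; a fully generic set of size 6 gives K ≈ 3.5000.

|A| = 6, |A + A| = 19, K = 19/6.


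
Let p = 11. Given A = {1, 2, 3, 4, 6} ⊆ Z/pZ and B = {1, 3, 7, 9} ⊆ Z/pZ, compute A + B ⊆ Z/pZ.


Work in Z/11Z: reduce every sum a + b modulo 11.
Enumerate all 20 pairs:
a = 1: 1+1=2, 1+3=4, 1+7=8, 1+9=10
a = 2: 2+1=3, 2+3=5, 2+7=9, 2+9=0
a = 3: 3+1=4, 3+3=6, 3+7=10, 3+9=1
a = 4: 4+1=5, 4+3=7, 4+7=0, 4+9=2
a = 6: 6+1=7, 6+3=9, 6+7=2, 6+9=4
Distinct residues collected: {0, 1, 2, 3, 4, 5, 6, 7, 8, 9, 10}
|A + B| = 11 (out of 11 total residues).

A + B = {0, 1, 2, 3, 4, 5, 6, 7, 8, 9, 10}


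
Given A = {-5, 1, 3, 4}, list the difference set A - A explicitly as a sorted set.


A - A = {a - a' : a, a' ∈ A}.
Compute a - a' for each ordered pair (a, a'):
a = -5: -5--5=0, -5-1=-6, -5-3=-8, -5-4=-9
a = 1: 1--5=6, 1-1=0, 1-3=-2, 1-4=-3
a = 3: 3--5=8, 3-1=2, 3-3=0, 3-4=-1
a = 4: 4--5=9, 4-1=3, 4-3=1, 4-4=0
Collecting distinct values (and noting 0 appears from a-a):
A - A = {-9, -8, -6, -3, -2, -1, 0, 1, 2, 3, 6, 8, 9}
|A - A| = 13

A - A = {-9, -8, -6, -3, -2, -1, 0, 1, 2, 3, 6, 8, 9}


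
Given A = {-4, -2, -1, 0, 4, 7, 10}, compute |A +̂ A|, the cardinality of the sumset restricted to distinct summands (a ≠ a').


Restricted sumset: A +̂ A = {a + a' : a ∈ A, a' ∈ A, a ≠ a'}.
Equivalently, take A + A and drop any sum 2a that is achievable ONLY as a + a for a ∈ A (i.e. sums representable only with equal summands).
Enumerate pairs (a, a') with a < a' (symmetric, so each unordered pair gives one sum; this covers all a ≠ a'):
  -4 + -2 = -6
  -4 + -1 = -5
  -4 + 0 = -4
  -4 + 4 = 0
  -4 + 7 = 3
  -4 + 10 = 6
  -2 + -1 = -3
  -2 + 0 = -2
  -2 + 4 = 2
  -2 + 7 = 5
  -2 + 10 = 8
  -1 + 0 = -1
  -1 + 4 = 3
  -1 + 7 = 6
  -1 + 10 = 9
  0 + 4 = 4
  0 + 7 = 7
  0 + 10 = 10
  4 + 7 = 11
  4 + 10 = 14
  7 + 10 = 17
Collected distinct sums: {-6, -5, -4, -3, -2, -1, 0, 2, 3, 4, 5, 6, 7, 8, 9, 10, 11, 14, 17}
|A +̂ A| = 19
(Reference bound: |A +̂ A| ≥ 2|A| - 3 for |A| ≥ 2, with |A| = 7 giving ≥ 11.)

|A +̂ A| = 19


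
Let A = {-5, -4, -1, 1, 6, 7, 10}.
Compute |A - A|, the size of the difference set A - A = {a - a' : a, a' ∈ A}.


A - A = {a - a' : a, a' ∈ A}; |A| = 7.
Bounds: 2|A|-1 ≤ |A - A| ≤ |A|² - |A| + 1, i.e. 13 ≤ |A - A| ≤ 43.
Note: 0 ∈ A - A always (from a - a). The set is symmetric: if d ∈ A - A then -d ∈ A - A.
Enumerate nonzero differences d = a - a' with a > a' (then include -d):
Positive differences: {1, 2, 3, 4, 5, 6, 7, 8, 9, 10, 11, 12, 14, 15}
Full difference set: {0} ∪ (positive diffs) ∪ (negative diffs).
|A - A| = 1 + 2·14 = 29 (matches direct enumeration: 29).

|A - A| = 29


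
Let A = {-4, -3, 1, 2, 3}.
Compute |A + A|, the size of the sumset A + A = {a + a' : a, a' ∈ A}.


A + A = {a + a' : a, a' ∈ A}; |A| = 5.
General bounds: 2|A| - 1 ≤ |A + A| ≤ |A|(|A|+1)/2, i.e. 9 ≤ |A + A| ≤ 15.
Lower bound 2|A|-1 is attained iff A is an arithmetic progression.
Enumerate sums a + a' for a ≤ a' (symmetric, so this suffices):
a = -4: -4+-4=-8, -4+-3=-7, -4+1=-3, -4+2=-2, -4+3=-1
a = -3: -3+-3=-6, -3+1=-2, -3+2=-1, -3+3=0
a = 1: 1+1=2, 1+2=3, 1+3=4
a = 2: 2+2=4, 2+3=5
a = 3: 3+3=6
Distinct sums: {-8, -7, -6, -3, -2, -1, 0, 2, 3, 4, 5, 6}
|A + A| = 12

|A + A| = 12


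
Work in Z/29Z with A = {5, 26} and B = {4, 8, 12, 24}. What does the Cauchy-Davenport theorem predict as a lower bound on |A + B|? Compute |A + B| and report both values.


Cauchy-Davenport: |A + B| ≥ min(p, |A| + |B| - 1) for A, B nonempty in Z/pZ.
|A| = 2, |B| = 4, p = 29.
CD lower bound = min(29, 2 + 4 - 1) = min(29, 5) = 5.
Compute A + B mod 29 directly:
a = 5: 5+4=9, 5+8=13, 5+12=17, 5+24=0
a = 26: 26+4=1, 26+8=5, 26+12=9, 26+24=21
A + B = {0, 1, 5, 9, 13, 17, 21}, so |A + B| = 7.
Verify: 7 ≥ 5? Yes ✓.

CD lower bound = 5, actual |A + B| = 7.


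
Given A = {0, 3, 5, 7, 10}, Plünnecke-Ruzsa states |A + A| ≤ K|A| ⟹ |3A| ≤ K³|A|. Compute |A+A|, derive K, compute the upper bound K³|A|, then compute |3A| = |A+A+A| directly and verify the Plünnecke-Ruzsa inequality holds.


|A| = 5.
Step 1: Compute A + A by enumerating all 25 pairs.
A + A = {0, 3, 5, 6, 7, 8, 10, 12, 13, 14, 15, 17, 20}, so |A + A| = 13.
Step 2: Doubling constant K = |A + A|/|A| = 13/5 = 13/5 ≈ 2.6000.
Step 3: Plünnecke-Ruzsa gives |3A| ≤ K³·|A| = (2.6000)³ · 5 ≈ 87.8800.
Step 4: Compute 3A = A + A + A directly by enumerating all triples (a,b,c) ∈ A³; |3A| = 25.
Step 5: Check 25 ≤ 87.8800? Yes ✓.

K = 13/5, Plünnecke-Ruzsa bound K³|A| ≈ 87.8800, |3A| = 25, inequality holds.


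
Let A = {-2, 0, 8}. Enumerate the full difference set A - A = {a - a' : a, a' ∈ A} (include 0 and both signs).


A - A = {a - a' : a, a' ∈ A}.
Compute a - a' for each ordered pair (a, a'):
a = -2: -2--2=0, -2-0=-2, -2-8=-10
a = 0: 0--2=2, 0-0=0, 0-8=-8
a = 8: 8--2=10, 8-0=8, 8-8=0
Collecting distinct values (and noting 0 appears from a-a):
A - A = {-10, -8, -2, 0, 2, 8, 10}
|A - A| = 7

A - A = {-10, -8, -2, 0, 2, 8, 10}


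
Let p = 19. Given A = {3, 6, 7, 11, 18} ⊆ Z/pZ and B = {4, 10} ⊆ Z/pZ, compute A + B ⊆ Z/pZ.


Work in Z/19Z: reduce every sum a + b modulo 19.
Enumerate all 10 pairs:
a = 3: 3+4=7, 3+10=13
a = 6: 6+4=10, 6+10=16
a = 7: 7+4=11, 7+10=17
a = 11: 11+4=15, 11+10=2
a = 18: 18+4=3, 18+10=9
Distinct residues collected: {2, 3, 7, 9, 10, 11, 13, 15, 16, 17}
|A + B| = 10 (out of 19 total residues).

A + B = {2, 3, 7, 9, 10, 11, 13, 15, 16, 17}


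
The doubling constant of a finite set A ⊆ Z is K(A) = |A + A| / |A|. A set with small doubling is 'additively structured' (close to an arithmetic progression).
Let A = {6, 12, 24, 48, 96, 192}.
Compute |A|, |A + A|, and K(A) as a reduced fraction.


|A| = 6.
Compute A + A by enumerating all 36 pairs.
A + A = {12, 18, 24, 30, 36, 48, 54, 60, 72, 96, 102, 108, 120, 144, 192, 198, 204, 216, 240, 288, 384}, so |A + A| = 21.
K = |A + A| / |A| = 21/6 = 7/2 ≈ 3.5000.
Reference: AP of size 6 gives K = 11/6 ≈ 1.8333; a fully generic set of size 6 gives K ≈ 3.5000.

|A| = 6, |A + A| = 21, K = 21/6 = 7/2.


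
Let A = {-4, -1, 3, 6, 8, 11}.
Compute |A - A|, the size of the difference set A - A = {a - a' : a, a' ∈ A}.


A - A = {a - a' : a, a' ∈ A}; |A| = 6.
Bounds: 2|A|-1 ≤ |A - A| ≤ |A|² - |A| + 1, i.e. 11 ≤ |A - A| ≤ 31.
Note: 0 ∈ A - A always (from a - a). The set is symmetric: if d ∈ A - A then -d ∈ A - A.
Enumerate nonzero differences d = a - a' with a > a' (then include -d):
Positive differences: {2, 3, 4, 5, 7, 8, 9, 10, 12, 15}
Full difference set: {0} ∪ (positive diffs) ∪ (negative diffs).
|A - A| = 1 + 2·10 = 21 (matches direct enumeration: 21).

|A - A| = 21


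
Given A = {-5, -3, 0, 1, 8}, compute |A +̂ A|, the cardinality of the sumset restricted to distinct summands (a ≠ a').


Restricted sumset: A +̂ A = {a + a' : a ∈ A, a' ∈ A, a ≠ a'}.
Equivalently, take A + A and drop any sum 2a that is achievable ONLY as a + a for a ∈ A (i.e. sums representable only with equal summands).
Enumerate pairs (a, a') with a < a' (symmetric, so each unordered pair gives one sum; this covers all a ≠ a'):
  -5 + -3 = -8
  -5 + 0 = -5
  -5 + 1 = -4
  -5 + 8 = 3
  -3 + 0 = -3
  -3 + 1 = -2
  -3 + 8 = 5
  0 + 1 = 1
  0 + 8 = 8
  1 + 8 = 9
Collected distinct sums: {-8, -5, -4, -3, -2, 1, 3, 5, 8, 9}
|A +̂ A| = 10
(Reference bound: |A +̂ A| ≥ 2|A| - 3 for |A| ≥ 2, with |A| = 5 giving ≥ 7.)

|A +̂ A| = 10


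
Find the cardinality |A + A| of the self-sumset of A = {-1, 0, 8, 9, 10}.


A + A = {a + a' : a, a' ∈ A}; |A| = 5.
General bounds: 2|A| - 1 ≤ |A + A| ≤ |A|(|A|+1)/2, i.e. 9 ≤ |A + A| ≤ 15.
Lower bound 2|A|-1 is attained iff A is an arithmetic progression.
Enumerate sums a + a' for a ≤ a' (symmetric, so this suffices):
a = -1: -1+-1=-2, -1+0=-1, -1+8=7, -1+9=8, -1+10=9
a = 0: 0+0=0, 0+8=8, 0+9=9, 0+10=10
a = 8: 8+8=16, 8+9=17, 8+10=18
a = 9: 9+9=18, 9+10=19
a = 10: 10+10=20
Distinct sums: {-2, -1, 0, 7, 8, 9, 10, 16, 17, 18, 19, 20}
|A + A| = 12

|A + A| = 12


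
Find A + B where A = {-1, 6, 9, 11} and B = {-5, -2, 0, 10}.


A + B = {a + b : a ∈ A, b ∈ B}.
Enumerate all |A|·|B| = 4·4 = 16 pairs (a, b) and collect distinct sums.
a = -1: -1+-5=-6, -1+-2=-3, -1+0=-1, -1+10=9
a = 6: 6+-5=1, 6+-2=4, 6+0=6, 6+10=16
a = 9: 9+-5=4, 9+-2=7, 9+0=9, 9+10=19
a = 11: 11+-5=6, 11+-2=9, 11+0=11, 11+10=21
Collecting distinct sums: A + B = {-6, -3, -1, 1, 4, 6, 7, 9, 11, 16, 19, 21}
|A + B| = 12

A + B = {-6, -3, -1, 1, 4, 6, 7, 9, 11, 16, 19, 21}


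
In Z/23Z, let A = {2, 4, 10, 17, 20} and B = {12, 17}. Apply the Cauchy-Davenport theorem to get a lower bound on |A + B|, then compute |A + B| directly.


Cauchy-Davenport: |A + B| ≥ min(p, |A| + |B| - 1) for A, B nonempty in Z/pZ.
|A| = 5, |B| = 2, p = 23.
CD lower bound = min(23, 5 + 2 - 1) = min(23, 6) = 6.
Compute A + B mod 23 directly:
a = 2: 2+12=14, 2+17=19
a = 4: 4+12=16, 4+17=21
a = 10: 10+12=22, 10+17=4
a = 17: 17+12=6, 17+17=11
a = 20: 20+12=9, 20+17=14
A + B = {4, 6, 9, 11, 14, 16, 19, 21, 22}, so |A + B| = 9.
Verify: 9 ≥ 6? Yes ✓.

CD lower bound = 6, actual |A + B| = 9.


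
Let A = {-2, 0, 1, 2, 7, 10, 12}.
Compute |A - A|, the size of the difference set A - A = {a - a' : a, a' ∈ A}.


A - A = {a - a' : a, a' ∈ A}; |A| = 7.
Bounds: 2|A|-1 ≤ |A - A| ≤ |A|² - |A| + 1, i.e. 13 ≤ |A - A| ≤ 43.
Note: 0 ∈ A - A always (from a - a). The set is symmetric: if d ∈ A - A then -d ∈ A - A.
Enumerate nonzero differences d = a - a' with a > a' (then include -d):
Positive differences: {1, 2, 3, 4, 5, 6, 7, 8, 9, 10, 11, 12, 14}
Full difference set: {0} ∪ (positive diffs) ∪ (negative diffs).
|A - A| = 1 + 2·13 = 27 (matches direct enumeration: 27).

|A - A| = 27


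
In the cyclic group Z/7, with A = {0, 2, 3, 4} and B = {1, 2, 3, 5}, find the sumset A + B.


Work in Z/7Z: reduce every sum a + b modulo 7.
Enumerate all 16 pairs:
a = 0: 0+1=1, 0+2=2, 0+3=3, 0+5=5
a = 2: 2+1=3, 2+2=4, 2+3=5, 2+5=0
a = 3: 3+1=4, 3+2=5, 3+3=6, 3+5=1
a = 4: 4+1=5, 4+2=6, 4+3=0, 4+5=2
Distinct residues collected: {0, 1, 2, 3, 4, 5, 6}
|A + B| = 7 (out of 7 total residues).

A + B = {0, 1, 2, 3, 4, 5, 6}


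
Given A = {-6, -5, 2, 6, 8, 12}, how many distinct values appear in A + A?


A + A = {a + a' : a, a' ∈ A}; |A| = 6.
General bounds: 2|A| - 1 ≤ |A + A| ≤ |A|(|A|+1)/2, i.e. 11 ≤ |A + A| ≤ 21.
Lower bound 2|A|-1 is attained iff A is an arithmetic progression.
Enumerate sums a + a' for a ≤ a' (symmetric, so this suffices):
a = -6: -6+-6=-12, -6+-5=-11, -6+2=-4, -6+6=0, -6+8=2, -6+12=6
a = -5: -5+-5=-10, -5+2=-3, -5+6=1, -5+8=3, -5+12=7
a = 2: 2+2=4, 2+6=8, 2+8=10, 2+12=14
a = 6: 6+6=12, 6+8=14, 6+12=18
a = 8: 8+8=16, 8+12=20
a = 12: 12+12=24
Distinct sums: {-12, -11, -10, -4, -3, 0, 1, 2, 3, 4, 6, 7, 8, 10, 12, 14, 16, 18, 20, 24}
|A + A| = 20

|A + A| = 20


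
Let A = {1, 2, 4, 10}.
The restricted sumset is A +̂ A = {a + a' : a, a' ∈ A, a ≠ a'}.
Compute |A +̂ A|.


Restricted sumset: A +̂ A = {a + a' : a ∈ A, a' ∈ A, a ≠ a'}.
Equivalently, take A + A and drop any sum 2a that is achievable ONLY as a + a for a ∈ A (i.e. sums representable only with equal summands).
Enumerate pairs (a, a') with a < a' (symmetric, so each unordered pair gives one sum; this covers all a ≠ a'):
  1 + 2 = 3
  1 + 4 = 5
  1 + 10 = 11
  2 + 4 = 6
  2 + 10 = 12
  4 + 10 = 14
Collected distinct sums: {3, 5, 6, 11, 12, 14}
|A +̂ A| = 6
(Reference bound: |A +̂ A| ≥ 2|A| - 3 for |A| ≥ 2, with |A| = 4 giving ≥ 5.)

|A +̂ A| = 6


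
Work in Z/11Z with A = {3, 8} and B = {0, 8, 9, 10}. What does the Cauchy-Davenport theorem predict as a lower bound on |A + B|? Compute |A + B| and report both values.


Cauchy-Davenport: |A + B| ≥ min(p, |A| + |B| - 1) for A, B nonempty in Z/pZ.
|A| = 2, |B| = 4, p = 11.
CD lower bound = min(11, 2 + 4 - 1) = min(11, 5) = 5.
Compute A + B mod 11 directly:
a = 3: 3+0=3, 3+8=0, 3+9=1, 3+10=2
a = 8: 8+0=8, 8+8=5, 8+9=6, 8+10=7
A + B = {0, 1, 2, 3, 5, 6, 7, 8}, so |A + B| = 8.
Verify: 8 ≥ 5? Yes ✓.

CD lower bound = 5, actual |A + B| = 8.


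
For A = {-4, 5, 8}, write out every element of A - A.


A - A = {a - a' : a, a' ∈ A}.
Compute a - a' for each ordered pair (a, a'):
a = -4: -4--4=0, -4-5=-9, -4-8=-12
a = 5: 5--4=9, 5-5=0, 5-8=-3
a = 8: 8--4=12, 8-5=3, 8-8=0
Collecting distinct values (and noting 0 appears from a-a):
A - A = {-12, -9, -3, 0, 3, 9, 12}
|A - A| = 7

A - A = {-12, -9, -3, 0, 3, 9, 12}


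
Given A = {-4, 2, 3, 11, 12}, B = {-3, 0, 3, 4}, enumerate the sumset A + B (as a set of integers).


A + B = {a + b : a ∈ A, b ∈ B}.
Enumerate all |A|·|B| = 5·4 = 20 pairs (a, b) and collect distinct sums.
a = -4: -4+-3=-7, -4+0=-4, -4+3=-1, -4+4=0
a = 2: 2+-3=-1, 2+0=2, 2+3=5, 2+4=6
a = 3: 3+-3=0, 3+0=3, 3+3=6, 3+4=7
a = 11: 11+-3=8, 11+0=11, 11+3=14, 11+4=15
a = 12: 12+-3=9, 12+0=12, 12+3=15, 12+4=16
Collecting distinct sums: A + B = {-7, -4, -1, 0, 2, 3, 5, 6, 7, 8, 9, 11, 12, 14, 15, 16}
|A + B| = 16

A + B = {-7, -4, -1, 0, 2, 3, 5, 6, 7, 8, 9, 11, 12, 14, 15, 16}


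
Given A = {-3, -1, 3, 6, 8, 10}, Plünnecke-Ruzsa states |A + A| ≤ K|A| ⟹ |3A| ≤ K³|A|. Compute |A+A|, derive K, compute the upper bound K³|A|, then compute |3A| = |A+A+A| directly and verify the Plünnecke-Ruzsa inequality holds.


|A| = 6.
Step 1: Compute A + A by enumerating all 36 pairs.
A + A = {-6, -4, -2, 0, 2, 3, 5, 6, 7, 9, 11, 12, 13, 14, 16, 18, 20}, so |A + A| = 17.
Step 2: Doubling constant K = |A + A|/|A| = 17/6 = 17/6 ≈ 2.8333.
Step 3: Plünnecke-Ruzsa gives |3A| ≤ K³·|A| = (2.8333)³ · 6 ≈ 136.4722.
Step 4: Compute 3A = A + A + A directly by enumerating all triples (a,b,c) ∈ A³; |3A| = 32.
Step 5: Check 32 ≤ 136.4722? Yes ✓.

K = 17/6, Plünnecke-Ruzsa bound K³|A| ≈ 136.4722, |3A| = 32, inequality holds.


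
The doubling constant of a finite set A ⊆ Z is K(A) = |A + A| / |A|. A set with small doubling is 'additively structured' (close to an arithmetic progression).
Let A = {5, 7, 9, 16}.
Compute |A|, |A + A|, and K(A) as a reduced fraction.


|A| = 4.
Compute A + A by enumerating all 16 pairs.
A + A = {10, 12, 14, 16, 18, 21, 23, 25, 32}, so |A + A| = 9.
K = |A + A| / |A| = 9/4 (already in lowest terms) ≈ 2.2500.
Reference: AP of size 4 gives K = 7/4 ≈ 1.7500; a fully generic set of size 4 gives K ≈ 2.5000.

|A| = 4, |A + A| = 9, K = 9/4.


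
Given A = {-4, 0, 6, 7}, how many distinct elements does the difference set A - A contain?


A - A = {a - a' : a, a' ∈ A}; |A| = 4.
Bounds: 2|A|-1 ≤ |A - A| ≤ |A|² - |A| + 1, i.e. 7 ≤ |A - A| ≤ 13.
Note: 0 ∈ A - A always (from a - a). The set is symmetric: if d ∈ A - A then -d ∈ A - A.
Enumerate nonzero differences d = a - a' with a > a' (then include -d):
Positive differences: {1, 4, 6, 7, 10, 11}
Full difference set: {0} ∪ (positive diffs) ∪ (negative diffs).
|A - A| = 1 + 2·6 = 13 (matches direct enumeration: 13).

|A - A| = 13


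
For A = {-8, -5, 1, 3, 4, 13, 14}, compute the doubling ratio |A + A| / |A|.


|A| = 7.
Compute A + A by enumerating all 49 pairs.
A + A = {-16, -13, -10, -7, -5, -4, -2, -1, 2, 4, 5, 6, 7, 8, 9, 14, 15, 16, 17, 18, 26, 27, 28}, so |A + A| = 23.
K = |A + A| / |A| = 23/7 (already in lowest terms) ≈ 3.2857.
Reference: AP of size 7 gives K = 13/7 ≈ 1.8571; a fully generic set of size 7 gives K ≈ 4.0000.

|A| = 7, |A + A| = 23, K = 23/7.


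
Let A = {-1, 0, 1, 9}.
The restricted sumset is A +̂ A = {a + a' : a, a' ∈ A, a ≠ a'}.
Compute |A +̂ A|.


Restricted sumset: A +̂ A = {a + a' : a ∈ A, a' ∈ A, a ≠ a'}.
Equivalently, take A + A and drop any sum 2a that is achievable ONLY as a + a for a ∈ A (i.e. sums representable only with equal summands).
Enumerate pairs (a, a') with a < a' (symmetric, so each unordered pair gives one sum; this covers all a ≠ a'):
  -1 + 0 = -1
  -1 + 1 = 0
  -1 + 9 = 8
  0 + 1 = 1
  0 + 9 = 9
  1 + 9 = 10
Collected distinct sums: {-1, 0, 1, 8, 9, 10}
|A +̂ A| = 6
(Reference bound: |A +̂ A| ≥ 2|A| - 3 for |A| ≥ 2, with |A| = 4 giving ≥ 5.)

|A +̂ A| = 6


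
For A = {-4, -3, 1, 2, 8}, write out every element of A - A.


A - A = {a - a' : a, a' ∈ A}.
Compute a - a' for each ordered pair (a, a'):
a = -4: -4--4=0, -4--3=-1, -4-1=-5, -4-2=-6, -4-8=-12
a = -3: -3--4=1, -3--3=0, -3-1=-4, -3-2=-5, -3-8=-11
a = 1: 1--4=5, 1--3=4, 1-1=0, 1-2=-1, 1-8=-7
a = 2: 2--4=6, 2--3=5, 2-1=1, 2-2=0, 2-8=-6
a = 8: 8--4=12, 8--3=11, 8-1=7, 8-2=6, 8-8=0
Collecting distinct values (and noting 0 appears from a-a):
A - A = {-12, -11, -7, -6, -5, -4, -1, 0, 1, 4, 5, 6, 7, 11, 12}
|A - A| = 15

A - A = {-12, -11, -7, -6, -5, -4, -1, 0, 1, 4, 5, 6, 7, 11, 12}


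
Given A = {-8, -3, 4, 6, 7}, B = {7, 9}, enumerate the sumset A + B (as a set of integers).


A + B = {a + b : a ∈ A, b ∈ B}.
Enumerate all |A|·|B| = 5·2 = 10 pairs (a, b) and collect distinct sums.
a = -8: -8+7=-1, -8+9=1
a = -3: -3+7=4, -3+9=6
a = 4: 4+7=11, 4+9=13
a = 6: 6+7=13, 6+9=15
a = 7: 7+7=14, 7+9=16
Collecting distinct sums: A + B = {-1, 1, 4, 6, 11, 13, 14, 15, 16}
|A + B| = 9

A + B = {-1, 1, 4, 6, 11, 13, 14, 15, 16}


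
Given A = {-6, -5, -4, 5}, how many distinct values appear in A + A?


A + A = {a + a' : a, a' ∈ A}; |A| = 4.
General bounds: 2|A| - 1 ≤ |A + A| ≤ |A|(|A|+1)/2, i.e. 7 ≤ |A + A| ≤ 10.
Lower bound 2|A|-1 is attained iff A is an arithmetic progression.
Enumerate sums a + a' for a ≤ a' (symmetric, so this suffices):
a = -6: -6+-6=-12, -6+-5=-11, -6+-4=-10, -6+5=-1
a = -5: -5+-5=-10, -5+-4=-9, -5+5=0
a = -4: -4+-4=-8, -4+5=1
a = 5: 5+5=10
Distinct sums: {-12, -11, -10, -9, -8, -1, 0, 1, 10}
|A + A| = 9

|A + A| = 9


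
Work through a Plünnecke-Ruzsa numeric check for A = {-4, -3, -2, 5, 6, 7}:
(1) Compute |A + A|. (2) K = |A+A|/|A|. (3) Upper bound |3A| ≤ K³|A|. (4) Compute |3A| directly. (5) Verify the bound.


|A| = 6.
Step 1: Compute A + A by enumerating all 36 pairs.
A + A = {-8, -7, -6, -5, -4, 1, 2, 3, 4, 5, 10, 11, 12, 13, 14}, so |A + A| = 15.
Step 2: Doubling constant K = |A + A|/|A| = 15/6 = 15/6 ≈ 2.5000.
Step 3: Plünnecke-Ruzsa gives |3A| ≤ K³·|A| = (2.5000)³ · 6 ≈ 93.7500.
Step 4: Compute 3A = A + A + A directly by enumerating all triples (a,b,c) ∈ A³; |3A| = 28.
Step 5: Check 28 ≤ 93.7500? Yes ✓.

K = 15/6, Plünnecke-Ruzsa bound K³|A| ≈ 93.7500, |3A| = 28, inequality holds.


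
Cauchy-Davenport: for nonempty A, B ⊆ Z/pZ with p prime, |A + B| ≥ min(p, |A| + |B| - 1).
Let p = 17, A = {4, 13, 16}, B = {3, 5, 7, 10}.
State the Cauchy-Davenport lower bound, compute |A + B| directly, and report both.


Cauchy-Davenport: |A + B| ≥ min(p, |A| + |B| - 1) for A, B nonempty in Z/pZ.
|A| = 3, |B| = 4, p = 17.
CD lower bound = min(17, 3 + 4 - 1) = min(17, 6) = 6.
Compute A + B mod 17 directly:
a = 4: 4+3=7, 4+5=9, 4+7=11, 4+10=14
a = 13: 13+3=16, 13+5=1, 13+7=3, 13+10=6
a = 16: 16+3=2, 16+5=4, 16+7=6, 16+10=9
A + B = {1, 2, 3, 4, 6, 7, 9, 11, 14, 16}, so |A + B| = 10.
Verify: 10 ≥ 6? Yes ✓.

CD lower bound = 6, actual |A + B| = 10.
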